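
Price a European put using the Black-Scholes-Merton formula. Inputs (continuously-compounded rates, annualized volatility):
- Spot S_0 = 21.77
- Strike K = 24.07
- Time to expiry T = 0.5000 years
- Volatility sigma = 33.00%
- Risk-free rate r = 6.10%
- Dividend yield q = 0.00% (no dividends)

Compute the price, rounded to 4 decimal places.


d1 = (ln(S/K) + (r - q + 0.5*sigma^2) * T) / (sigma * sqrt(T)) = -0.18302656
d2 = d1 - sigma * sqrt(T) = -0.41637180
exp(-rT) = 0.96996043; exp(-qT) = 1.00000000
P = K * exp(-rT) * N(-d2) - S_0 * exp(-qT) * N(-d1)
N(-d1) = 0.57261141; N(-d2) = 0.66143102
P = 24.0700 * 0.96996043 * 0.66143102 - 21.7700 * 1.00000000 * 0.57261141 = 2.9766

Answer: Price = 2.9766


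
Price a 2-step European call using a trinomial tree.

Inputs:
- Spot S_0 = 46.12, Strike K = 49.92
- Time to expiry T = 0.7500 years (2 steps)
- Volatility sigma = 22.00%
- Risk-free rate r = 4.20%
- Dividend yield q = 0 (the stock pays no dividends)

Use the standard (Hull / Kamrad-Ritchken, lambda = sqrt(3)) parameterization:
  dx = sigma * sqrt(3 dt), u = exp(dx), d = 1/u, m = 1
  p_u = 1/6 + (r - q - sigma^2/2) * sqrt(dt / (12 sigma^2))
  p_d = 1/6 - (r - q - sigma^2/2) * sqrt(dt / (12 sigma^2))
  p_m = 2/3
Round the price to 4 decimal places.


Answer: Price = V(0,0) = 2.6954

Derivation:
dt = T/N = 0.375000; dx = sigma*sqrt(3*dt) = 0.233345
u = exp(dx) = 1.262817; d = 1/u = 0.791880
p_u = 0.180970, p_m = 0.666667, p_d = 0.152364
Discount per step: exp(-r*dt) = 0.984373
Stock lattice S(k, j) with j the centered position index:
  k=0: S(0,+0) = 46.1200
  k=1: S(1,-1) = 36.5215; S(1,+0) = 46.1200; S(1,+1) = 58.2411
  k=2: S(2,-2) = 28.9207; S(2,-1) = 36.5215; S(2,+0) = 46.1200; S(2,+1) = 58.2411; S(2,+2) = 73.5479
Terminal payoffs V(N, j) = max(S_T - K, 0):
  V(2,-2) = 0.000000; V(2,-1) = 0.000000; V(2,+0) = 0.000000; V(2,+1) = 8.321137; V(2,+2) = 23.627920
Backward induction: V(k, j) = exp(-r*dt) * [p_u * V(k+1, j+1) + p_m * V(k+1, j) + p_d * V(k+1, j-1)]
  V(1,-1) = exp(-r*dt) * [p_u*0.000000 + p_m*0.000000 + p_d*0.000000] = 0.000000
  V(1,+0) = exp(-r*dt) * [p_u*8.321137 + p_m*0.000000 + p_d*0.000000] = 1.482340
  V(1,+1) = exp(-r*dt) * [p_u*23.627920 + p_m*8.321137 + p_d*0.000000] = 9.669852
  V(0,+0) = exp(-r*dt) * [p_u*9.669852 + p_m*1.482340 + p_d*0.000000] = 2.695387


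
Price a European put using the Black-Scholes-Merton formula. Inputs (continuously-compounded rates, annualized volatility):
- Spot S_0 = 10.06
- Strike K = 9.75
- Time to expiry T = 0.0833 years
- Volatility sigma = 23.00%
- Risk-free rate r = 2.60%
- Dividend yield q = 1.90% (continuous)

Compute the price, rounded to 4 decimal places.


Answer: Price = 0.1338

Derivation:
d1 = (ln(S/K) + (r - q + 0.5*sigma^2) * T) / (sigma * sqrt(T)) = 0.51348655
d2 = d1 - sigma * sqrt(T) = 0.44710455
exp(-rT) = 0.99783654; exp(-qT) = 0.99841855
P = K * exp(-rT) * N(-d2) - S_0 * exp(-qT) * N(-d1)
N(-d1) = 0.30380551; N(-d2) = 0.32739979
P = 9.7500 * 0.99783654 * 0.32739979 - 10.0600 * 0.99841855 * 0.30380551 = 0.1338


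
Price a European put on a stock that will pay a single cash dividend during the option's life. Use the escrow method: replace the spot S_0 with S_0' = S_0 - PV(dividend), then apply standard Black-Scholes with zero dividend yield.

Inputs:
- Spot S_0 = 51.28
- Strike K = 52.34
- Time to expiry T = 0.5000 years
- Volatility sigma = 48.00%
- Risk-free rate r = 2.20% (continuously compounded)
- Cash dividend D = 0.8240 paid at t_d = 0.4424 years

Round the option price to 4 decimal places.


PV(D) = D * exp(-r * t_d) = 0.8240 * 0.99031441 = 0.81601907
S_0' = S_0 - PV(D) = 51.2800 - 0.81601907 = 50.46398093
d1 = (ln(S_0'/K) + (r + sigma^2/2)*T) / (sigma*sqrt(T)) = 0.09457240
d2 = d1 - sigma*sqrt(T) = -0.24483886
exp(-rT) = 0.98906028
N(-d1) = 0.46232724; N(-d2) = 0.59670940
P = K * exp(-rT) * N(-d2) - S_0' * N(-d1) = 52.3400 * 0.98906028 * 0.59670940 - 50.46398093 * 0.46232724 = 7.5592

Answer: Price = 7.5592


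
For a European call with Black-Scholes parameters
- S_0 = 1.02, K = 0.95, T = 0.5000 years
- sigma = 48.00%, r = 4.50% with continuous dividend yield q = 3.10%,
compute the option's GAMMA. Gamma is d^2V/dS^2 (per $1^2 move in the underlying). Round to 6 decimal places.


Answer: Gamma = 1.047475

Derivation:
d1 = 0.3997979433; d2 = 0.0603866884
phi(d1) = 0.3682998986; exp(-qT) = 0.9846195068; exp(-rT) = 0.9777512372
Gamma = exp(-qT) * phi(d1) / (S * sigma * sqrt(T)) = 0.9846195068 * 0.3682998986 / (1.0200 * 0.4800 * 0.7071067812) = 1.047475


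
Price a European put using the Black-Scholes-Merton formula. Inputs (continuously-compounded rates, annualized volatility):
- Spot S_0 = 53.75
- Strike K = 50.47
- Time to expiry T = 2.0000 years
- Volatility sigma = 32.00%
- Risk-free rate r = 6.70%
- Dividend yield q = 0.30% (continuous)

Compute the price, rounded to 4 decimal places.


Answer: Price = 4.8394

Derivation:
d1 = (ln(S/K) + (r - q + 0.5*sigma^2) * T) / (sigma * sqrt(T)) = 0.64825023
d2 = d1 - sigma * sqrt(T) = 0.19570189
exp(-rT) = 0.87459006; exp(-qT) = 0.99401796
P = K * exp(-rT) * N(-d2) - S_0 * exp(-qT) * N(-d1)
N(-d1) = 0.25841156; N(-d2) = 0.42242175
P = 50.4700 * 0.87459006 * 0.42242175 - 53.7500 * 0.99401796 * 0.25841156 = 4.8394


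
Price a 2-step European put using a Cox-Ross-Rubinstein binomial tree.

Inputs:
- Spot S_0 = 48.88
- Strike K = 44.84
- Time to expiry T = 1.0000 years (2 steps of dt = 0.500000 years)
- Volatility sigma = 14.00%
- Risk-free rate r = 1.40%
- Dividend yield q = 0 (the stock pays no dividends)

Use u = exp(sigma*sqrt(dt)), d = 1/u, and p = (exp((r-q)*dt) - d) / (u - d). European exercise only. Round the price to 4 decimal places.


Answer: Price = V(0,0) = 1.1191

Derivation:
dt = T/N = 0.500000
u = exp(sigma*sqrt(dt)) = 1.104061; d = 1/u = 0.905747
p = (exp((r-q)*dt) - d) / (u - d) = 0.510693
Discount per step: exp(-r*dt) = 0.993024
Stock lattice S(k, i) with i counting down-moves:
  k=0: S(0,0) = 48.8800
  k=1: S(1,0) = 53.9665; S(1,1) = 44.2729
  k=2: S(2,0) = 59.5823; S(2,1) = 48.8800; S(2,2) = 40.1001
Terminal payoffs V(N, i) = max(K - S_T, 0):
  V(2,0) = 0.000000; V(2,1) = 0.000000; V(2,2) = 4.739917
Backward induction: V(k, i) = exp(-r*dt) * [p * V(k+1, i) + (1-p) * V(k+1, i+1)].
  V(1,0) = exp(-r*dt) * [p*0.000000 + (1-p)*0.000000] = 0.000000
  V(1,1) = exp(-r*dt) * [p*0.000000 + (1-p)*4.739917] = 2.303096
  V(0,0) = exp(-r*dt) * [p*0.000000 + (1-p)*2.303096] = 1.119060


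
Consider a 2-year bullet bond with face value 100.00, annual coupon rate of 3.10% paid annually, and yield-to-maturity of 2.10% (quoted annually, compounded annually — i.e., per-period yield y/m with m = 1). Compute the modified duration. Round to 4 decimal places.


Answer: Modified duration = 1.9297

Derivation:
Coupon per period c = face * coupon_rate / m = 3.100000
Periods per year m = 1; per-period yield y/m = 0.021000
Number of cashflows N = 2
Cashflows (t years, CF_t, discount factor 1/(1+y/m)^(m*t), PV):
  t = 1.0000: CF_t = 3.100000, DF = 0.979432, PV = 3.036239
  t = 2.0000: CF_t = 103.100000, DF = 0.959287, PV = 98.902480
Price P = sum_t PV_t = 101.938719
First compute Macaulay numerator sum_t t * PV_t:
  t * PV_t at t = 1.0000: 3.036239
  t * PV_t at t = 2.0000: 197.804960
Macaulay duration D = 200.841199 / 101.938719 = 1.970215
Modified duration = D / (1 + y/m) = 1.970215 / (1 + 0.021000) = 1.929692


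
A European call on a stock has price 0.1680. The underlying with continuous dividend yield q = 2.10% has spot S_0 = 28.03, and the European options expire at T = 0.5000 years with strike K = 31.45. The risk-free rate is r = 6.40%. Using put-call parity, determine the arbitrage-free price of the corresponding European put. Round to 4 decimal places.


Answer: Put price = 2.8903

Derivation:
Put-call parity: C - P = S_0 * exp(-qT) - K * exp(-rT).
S_0 * exp(-qT) = 28.0300 * 0.98955493 = 27.73722476
K * exp(-rT) = 31.4500 * 0.96850658 = 30.45953201
P = C - S*exp(-qT) + K*exp(-rT)
P = 0.1680 - 27.73722476 + 30.45953201 = 2.8903


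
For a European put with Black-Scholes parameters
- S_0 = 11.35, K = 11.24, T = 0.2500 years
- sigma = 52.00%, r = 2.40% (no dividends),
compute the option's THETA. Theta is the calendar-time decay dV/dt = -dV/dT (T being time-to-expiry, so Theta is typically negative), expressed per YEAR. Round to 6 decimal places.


Answer: Theta = -2.170706

Derivation:
d1 = 0.1905342287; d2 = -0.0694657713
phi(d1) = 0.3917661476; exp(-qT) = 1.0000000000; exp(-rT) = 0.9940179641
Theta = -S*exp(-qT)*phi(d1)*sigma/(2*sqrt(T)) + r*K*exp(-rT)*N(-d2) - q*S*exp(-qT)*N(-d1)
N(-d1) = 0.4244452619; N(-d2) = 0.5276905613; sqrt(T) = 0.5000000000
Term 1 = -11.3500 * 1.0000000000 * 0.3917661476 * 0.5200 / (2 * 0.5000000000) = -2.3122038031
Term 2 = 0.0240 * 11.2400 * 0.9940179641 * 0.5276905613 = 0.1414982642
Term 3 = 0 (no dividend yield, q = 0)
Theta = -2.3122038031 + (0.1414982642) + (0.0000000000) = -2.170706


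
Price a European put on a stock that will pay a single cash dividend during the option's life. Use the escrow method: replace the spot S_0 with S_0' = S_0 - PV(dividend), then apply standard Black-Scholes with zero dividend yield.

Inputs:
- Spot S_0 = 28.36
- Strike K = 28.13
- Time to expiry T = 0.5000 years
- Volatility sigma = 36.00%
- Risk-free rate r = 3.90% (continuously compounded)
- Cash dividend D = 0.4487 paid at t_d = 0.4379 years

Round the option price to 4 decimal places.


PV(D) = D * exp(-r * t_d) = 0.4487 * 0.98306690 = 0.44110212
S_0' = S_0 - PV(D) = 28.3600 - 0.44110212 = 27.91889788
d1 = (ln(S_0'/K) + (r + sigma^2/2)*T) / (sigma*sqrt(T)) = 0.17429075
d2 = d1 - sigma*sqrt(T) = -0.08026770
exp(-rT) = 0.98068890
N(-d1) = 0.43081849; N(-d2) = 0.53198782
P = K * exp(-rT) * N(-d2) - S_0' * N(-d1) = 28.1300 * 0.98068890 * 0.53198782 - 27.91889788 * 0.43081849 = 2.6479

Answer: Price = 2.6479


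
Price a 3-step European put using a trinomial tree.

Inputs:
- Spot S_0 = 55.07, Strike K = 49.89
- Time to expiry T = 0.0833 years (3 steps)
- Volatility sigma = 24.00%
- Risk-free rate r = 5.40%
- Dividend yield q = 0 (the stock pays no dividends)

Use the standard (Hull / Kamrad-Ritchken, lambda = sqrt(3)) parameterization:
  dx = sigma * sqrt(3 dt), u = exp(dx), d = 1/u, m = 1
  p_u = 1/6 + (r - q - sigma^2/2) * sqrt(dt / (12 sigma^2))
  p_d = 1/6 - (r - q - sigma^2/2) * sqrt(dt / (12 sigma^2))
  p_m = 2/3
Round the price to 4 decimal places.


Answer: Price = V(0,0) = 0.1228

Derivation:
dt = T/N = 0.027767; dx = sigma*sqrt(3*dt) = 0.069268
u = exp(dx) = 1.071724; d = 1/u = 0.933076
p_u = 0.171717, p_m = 0.666667, p_d = 0.161616
Discount per step: exp(-r*dt) = 0.998502
Stock lattice S(k, j) with j the centered position index:
  k=0: S(0,+0) = 55.0700
  k=1: S(1,-1) = 51.3845; S(1,+0) = 55.0700; S(1,+1) = 59.0198
  k=2: S(2,-2) = 47.9457; S(2,-1) = 51.3845; S(2,+0) = 55.0700; S(2,+1) = 59.0198; S(2,+2) = 63.2529
  k=3: S(3,-3) = 44.7370; S(3,-2) = 47.9457; S(3,-1) = 51.3845; S(3,+0) = 55.0700; S(3,+1) = 59.0198; S(3,+2) = 63.2529; S(3,+3) = 67.7897
Terminal payoffs V(N, j) = max(K - S_T, 0):
  V(3,-3) = 5.153014; V(3,-2) = 1.944318; V(3,-1) = 0.000000; V(3,+0) = 0.000000; V(3,+1) = 0.000000; V(3,+2) = 0.000000; V(3,+3) = 0.000000
Backward induction: V(k, j) = exp(-r*dt) * [p_u * V(k+1, j+1) + p_m * V(k+1, j) + p_d * V(k+1, j-1)]
  V(2,-2) = exp(-r*dt) * [p_u*0.000000 + p_m*1.944318 + p_d*5.153014] = 2.125831
  V(2,-1) = exp(-r*dt) * [p_u*0.000000 + p_m*0.000000 + p_d*1.944318] = 0.313762
  V(2,+0) = exp(-r*dt) * [p_u*0.000000 + p_m*0.000000 + p_d*0.000000] = 0.000000
  V(2,+1) = exp(-r*dt) * [p_u*0.000000 + p_m*0.000000 + p_d*0.000000] = 0.000000
  V(2,+2) = exp(-r*dt) * [p_u*0.000000 + p_m*0.000000 + p_d*0.000000] = 0.000000
  V(1,-1) = exp(-r*dt) * [p_u*0.000000 + p_m*0.313762 + p_d*2.125831] = 0.551914
  V(1,+0) = exp(-r*dt) * [p_u*0.000000 + p_m*0.000000 + p_d*0.313762] = 0.050633
  V(1,+1) = exp(-r*dt) * [p_u*0.000000 + p_m*0.000000 + p_d*0.000000] = 0.000000
  V(0,+0) = exp(-r*dt) * [p_u*0.000000 + p_m*0.050633 + p_d*0.551914] = 0.122769


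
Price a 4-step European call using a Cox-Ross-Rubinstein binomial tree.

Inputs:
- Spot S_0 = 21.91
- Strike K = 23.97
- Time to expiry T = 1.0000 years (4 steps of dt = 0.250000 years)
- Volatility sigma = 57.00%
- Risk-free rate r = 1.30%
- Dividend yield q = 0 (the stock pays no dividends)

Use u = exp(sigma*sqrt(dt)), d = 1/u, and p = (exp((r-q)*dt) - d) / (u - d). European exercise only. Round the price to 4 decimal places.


Answer: Price = V(0,0) = 4.2829

Derivation:
dt = T/N = 0.250000
u = exp(sigma*sqrt(dt)) = 1.329762; d = 1/u = 0.752014
p = (exp((r-q)*dt) - d) / (u - d) = 0.434863
Discount per step: exp(-r*dt) = 0.996755
Stock lattice S(k, i) with i counting down-moves:
  k=0: S(0,0) = 21.9100
  k=1: S(1,0) = 29.1351; S(1,1) = 16.4766
  k=2: S(2,0) = 38.7427; S(2,1) = 21.9100; S(2,2) = 12.3907
  k=3: S(3,0) = 51.5186; S(3,1) = 29.1351; S(3,2) = 16.4766; S(3,3) = 9.3180
  k=4: S(4,0) = 68.5075; S(4,1) = 38.7427; S(4,2) = 21.9100; S(4,3) = 12.3907; S(4,4) = 7.0072
Terminal payoffs V(N, i) = max(S_T - K, 0):
  V(4,0) = 44.537495; V(4,1) = 14.772731; V(4,2) = 0.000000; V(4,3) = 0.000000; V(4,4) = 0.000000
Backward induction: V(k, i) = exp(-r*dt) * [p * V(k+1, i) + (1-p) * V(k+1, i+1)].
  V(3,0) = exp(-r*dt) * [p*44.537495 + (1-p)*14.772731] = 27.626389
  V(3,1) = exp(-r*dt) * [p*14.772731 + (1-p)*0.000000] = 6.403267
  V(3,2) = exp(-r*dt) * [p*0.000000 + (1-p)*0.000000] = 0.000000
  V(3,3) = exp(-r*dt) * [p*0.000000 + (1-p)*0.000000] = 0.000000
  V(2,0) = exp(-r*dt) * [p*27.626389 + (1-p)*6.403267] = 15.581691
  V(2,1) = exp(-r*dt) * [p*6.403267 + (1-p)*0.000000] = 2.775508
  V(2,2) = exp(-r*dt) * [p*0.000000 + (1-p)*0.000000] = 0.000000
  V(1,0) = exp(-r*dt) * [p*15.581691 + (1-p)*2.775508] = 8.317366
  V(1,1) = exp(-r*dt) * [p*2.775508 + (1-p)*0.000000] = 1.203049
  V(0,0) = exp(-r*dt) * [p*8.317366 + (1-p)*1.203049] = 4.282859


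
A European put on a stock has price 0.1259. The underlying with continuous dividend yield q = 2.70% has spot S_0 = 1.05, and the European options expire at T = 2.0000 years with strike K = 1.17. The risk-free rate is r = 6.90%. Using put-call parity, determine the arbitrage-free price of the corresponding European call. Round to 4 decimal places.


Answer: Call price = 0.1015

Derivation:
Put-call parity: C - P = S_0 * exp(-qT) - K * exp(-rT).
S_0 * exp(-qT) = 1.0500 * 0.94743211 = 0.99480371
K * exp(-rT) = 1.1700 * 0.87109869 = 1.01918547
C = P + S*exp(-qT) - K*exp(-rT)
C = 0.1259 + 0.99480371 - 1.01918547 = 0.1015


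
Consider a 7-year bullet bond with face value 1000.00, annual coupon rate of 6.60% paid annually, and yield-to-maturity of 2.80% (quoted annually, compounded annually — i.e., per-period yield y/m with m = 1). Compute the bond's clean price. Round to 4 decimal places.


Answer: Price = 1238.5456

Derivation:
Coupon per period c = face * coupon_rate / m = 66.000000
Periods per year m = 1; per-period yield y/m = 0.028000
Number of cashflows N = 7
Cashflows (t years, CF_t, discount factor 1/(1+y/m)^(m*t), PV):
  t = 1.0000: CF_t = 66.000000, DF = 0.972763, PV = 64.202335
  t = 2.0000: CF_t = 66.000000, DF = 0.946267, PV = 62.453633
  t = 3.0000: CF_t = 66.000000, DF = 0.920493, PV = 60.752561
  t = 4.0000: CF_t = 66.000000, DF = 0.895422, PV = 59.097822
  t = 5.0000: CF_t = 66.000000, DF = 0.871033, PV = 57.488154
  t = 6.0000: CF_t = 66.000000, DF = 0.847308, PV = 55.922329
  t = 7.0000: CF_t = 1066.000000, DF = 0.824230, PV = 878.628734
Price P = sum_t PV_t = 1238.545568


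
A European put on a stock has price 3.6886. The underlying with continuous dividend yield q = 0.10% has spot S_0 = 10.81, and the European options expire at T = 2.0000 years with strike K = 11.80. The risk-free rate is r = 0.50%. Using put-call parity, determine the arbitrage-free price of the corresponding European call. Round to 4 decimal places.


Put-call parity: C - P = S_0 * exp(-qT) - K * exp(-rT).
S_0 * exp(-qT) = 10.8100 * 0.99800200 = 10.78840161
K * exp(-rT) = 11.8000 * 0.99004983 = 11.68258804
C = P + S*exp(-qT) - K*exp(-rT)
C = 3.6886 + 10.78840161 - 11.68258804 = 2.7944

Answer: Call price = 2.7944


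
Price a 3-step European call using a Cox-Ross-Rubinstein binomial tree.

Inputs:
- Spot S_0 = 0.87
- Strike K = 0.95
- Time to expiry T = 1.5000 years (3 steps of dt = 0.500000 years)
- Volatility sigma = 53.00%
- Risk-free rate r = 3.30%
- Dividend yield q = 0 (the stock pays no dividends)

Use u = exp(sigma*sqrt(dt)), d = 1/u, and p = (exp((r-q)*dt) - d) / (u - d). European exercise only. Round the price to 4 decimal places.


Answer: Price = V(0,0) = 0.2246

Derivation:
dt = T/N = 0.500000
u = exp(sigma*sqrt(dt)) = 1.454652; d = 1/u = 0.687450
p = (exp((r-q)*dt) - d) / (u - d) = 0.429075
Discount per step: exp(-r*dt) = 0.983635
Stock lattice S(k, i) with i counting down-moves:
  k=0: S(0,0) = 0.8700
  k=1: S(1,0) = 1.2655; S(1,1) = 0.5981
  k=2: S(2,0) = 1.8409; S(2,1) = 0.8700; S(2,2) = 0.4112
  k=3: S(3,0) = 2.6779; S(3,1) = 1.2655; S(3,2) = 0.5981; S(3,3) = 0.2826
Terminal payoffs V(N, i) = max(S_T - K, 0):
  V(3,0) = 1.727913; V(3,1) = 0.315547; V(3,2) = 0.000000; V(3,3) = 0.000000
Backward induction: V(k, i) = exp(-r*dt) * [p * V(k+1, i) + (1-p) * V(k+1, i+1)].
  V(2,0) = exp(-r*dt) * [p*1.727913 + (1-p)*0.315547] = 0.906477
  V(2,1) = exp(-r*dt) * [p*0.315547 + (1-p)*0.000000] = 0.133178
  V(2,2) = exp(-r*dt) * [p*0.000000 + (1-p)*0.000000] = 0.000000
  V(1,0) = exp(-r*dt) * [p*0.906477 + (1-p)*0.133178] = 0.457372
  V(1,1) = exp(-r*dt) * [p*0.133178 + (1-p)*0.000000] = 0.056208
  V(0,0) = exp(-r*dt) * [p*0.457372 + (1-p)*0.056208] = 0.224601


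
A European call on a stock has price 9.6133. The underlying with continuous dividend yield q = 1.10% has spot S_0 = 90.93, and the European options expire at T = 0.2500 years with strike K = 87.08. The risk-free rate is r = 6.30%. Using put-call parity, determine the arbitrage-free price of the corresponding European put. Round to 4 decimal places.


Answer: Put price = 4.6522

Derivation:
Put-call parity: C - P = S_0 * exp(-qT) - K * exp(-rT).
S_0 * exp(-qT) = 90.9300 * 0.99725378 = 90.68028601
K * exp(-rT) = 87.0800 * 0.98437338 = 85.71923416
P = C - S*exp(-qT) + K*exp(-rT)
P = 9.6133 - 90.68028601 + 85.71923416 = 4.6522


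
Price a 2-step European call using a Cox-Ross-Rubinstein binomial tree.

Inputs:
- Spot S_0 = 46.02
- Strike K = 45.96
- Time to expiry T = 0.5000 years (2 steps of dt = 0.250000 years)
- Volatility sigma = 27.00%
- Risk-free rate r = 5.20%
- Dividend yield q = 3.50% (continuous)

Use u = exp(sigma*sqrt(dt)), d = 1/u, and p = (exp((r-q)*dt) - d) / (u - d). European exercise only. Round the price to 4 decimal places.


dt = T/N = 0.250000
u = exp(sigma*sqrt(dt)) = 1.144537; d = 1/u = 0.873716
p = (exp((r-q)*dt) - d) / (u - d) = 0.482028
Discount per step: exp(-r*dt) = 0.987084
Stock lattice S(k, i) with i counting down-moves:
  k=0: S(0,0) = 46.0200
  k=1: S(1,0) = 52.6716; S(1,1) = 40.2084
  k=2: S(2,0) = 60.2846; S(2,1) = 46.0200; S(2,2) = 35.1307
Terminal payoffs V(N, i) = max(S_T - K, 0):
  V(2,0) = 14.324564; V(2,1) = 0.060000; V(2,2) = 0.000000
Backward induction: V(k, i) = exp(-r*dt) * [p * V(k+1, i) + (1-p) * V(k+1, i+1)].
  V(1,0) = exp(-r*dt) * [p*14.324564 + (1-p)*0.060000] = 6.846330
  V(1,1) = exp(-r*dt) * [p*0.060000 + (1-p)*0.000000] = 0.028548
  V(0,0) = exp(-r*dt) * [p*6.846330 + (1-p)*0.028548] = 3.272092

Answer: Price = V(0,0) = 3.2721


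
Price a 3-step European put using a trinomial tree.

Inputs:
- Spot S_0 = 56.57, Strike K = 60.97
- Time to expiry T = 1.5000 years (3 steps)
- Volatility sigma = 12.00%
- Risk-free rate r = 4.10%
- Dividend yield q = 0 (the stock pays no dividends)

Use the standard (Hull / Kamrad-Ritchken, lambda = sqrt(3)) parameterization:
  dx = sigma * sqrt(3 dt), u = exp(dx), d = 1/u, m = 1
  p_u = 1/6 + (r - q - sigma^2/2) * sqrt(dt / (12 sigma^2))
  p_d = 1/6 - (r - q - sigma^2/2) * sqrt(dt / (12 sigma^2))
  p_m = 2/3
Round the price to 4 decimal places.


dt = T/N = 0.500000; dx = sigma*sqrt(3*dt) = 0.146969
u = exp(dx) = 1.158319; d = 1/u = 0.863320
p_u = 0.224162, p_m = 0.666667, p_d = 0.109172
Discount per step: exp(-r*dt) = 0.979709
Stock lattice S(k, j) with j the centered position index:
  k=0: S(0,+0) = 56.5700
  k=1: S(1,-1) = 48.8380; S(1,+0) = 56.5700; S(1,+1) = 65.5261
  k=2: S(2,-2) = 42.1629; S(2,-1) = 48.8380; S(2,+0) = 56.5700; S(2,+1) = 65.5261; S(2,+2) = 75.9001
  k=3: S(3,-3) = 36.4001; S(3,-2) = 42.1629; S(3,-1) = 48.8380; S(3,+0) = 56.5700; S(3,+1) = 65.5261; S(3,+2) = 75.9001; S(3,+3) = 87.9165
Terminal payoffs V(N, j) = max(K - S_T, 0):
  V(3,-3) = 24.569932; V(3,-2) = 18.807127; V(3,-1) = 12.131965; V(3,+0) = 4.400000; V(3,+1) = 0.000000; V(3,+2) = 0.000000; V(3,+3) = 0.000000
Backward induction: V(k, j) = exp(-r*dt) * [p_u * V(k+1, j+1) + p_m * V(k+1, j) + p_d * V(k+1, j-1)]
  V(2,-2) = exp(-r*dt) * [p_u*12.131965 + p_m*18.807127 + p_d*24.569932] = 17.575922
  V(2,-1) = exp(-r*dt) * [p_u*4.400000 + p_m*12.131965 + p_d*18.807127] = 10.901702
  V(2,+0) = exp(-r*dt) * [p_u*0.000000 + p_m*4.400000 + p_d*12.131965] = 4.171404
  V(2,+1) = exp(-r*dt) * [p_u*0.000000 + p_m*0.000000 + p_d*4.400000] = 0.470608
  V(2,+2) = exp(-r*dt) * [p_u*0.000000 + p_m*0.000000 + p_d*0.000000] = 0.000000
  V(1,-1) = exp(-r*dt) * [p_u*4.171404 + p_m*10.901702 + p_d*17.575922] = 9.916282
  V(1,+0) = exp(-r*dt) * [p_u*0.470608 + p_m*4.171404 + p_d*10.901702] = 3.993867
  V(1,+1) = exp(-r*dt) * [p_u*0.000000 + p_m*0.470608 + p_d*4.171404] = 0.753531
  V(0,+0) = exp(-r*dt) * [p_u*0.753531 + p_m*3.993867 + p_d*9.916282] = 3.834646

Answer: Price = V(0,0) = 3.8346


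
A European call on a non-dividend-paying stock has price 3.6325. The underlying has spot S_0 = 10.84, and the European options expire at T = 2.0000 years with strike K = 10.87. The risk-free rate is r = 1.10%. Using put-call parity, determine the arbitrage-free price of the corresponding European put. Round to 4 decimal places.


Answer: Put price = 3.4260

Derivation:
Put-call parity: C - P = S_0 * exp(-qT) - K * exp(-rT).
S_0 * exp(-qT) = 10.8400 * 1.00000000 = 10.84000000
K * exp(-rT) = 10.8700 * 0.97824024 = 10.63347136
P = C - S*exp(-qT) + K*exp(-rT)
P = 3.6325 - 10.84000000 + 10.63347136 = 3.4260


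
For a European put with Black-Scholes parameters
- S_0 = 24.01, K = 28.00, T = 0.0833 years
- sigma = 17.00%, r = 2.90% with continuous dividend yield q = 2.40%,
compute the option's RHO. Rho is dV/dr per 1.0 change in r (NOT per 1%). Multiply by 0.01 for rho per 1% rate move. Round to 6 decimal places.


Answer: Rho = -2.324869

Derivation:
d1 = -3.1002557510; d2 = -3.1493207080
phi(d1) = 0.0032642299; exp(-qT) = 0.9980027971; exp(-rT) = 0.9975872155
N(-d2) = 0.9991817475
Rho = -K*T*exp(-rT)*N(-d2) = -28.0000 * 0.0833 * 0.9975872155 * 0.9991817475 = -2.324869


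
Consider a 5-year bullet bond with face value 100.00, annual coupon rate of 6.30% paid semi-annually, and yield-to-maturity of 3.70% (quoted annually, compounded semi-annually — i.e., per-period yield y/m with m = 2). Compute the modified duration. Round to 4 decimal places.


Answer: Modified duration = 4.3266

Derivation:
Coupon per period c = face * coupon_rate / m = 3.150000
Periods per year m = 2; per-period yield y/m = 0.018500
Number of cashflows N = 10
Cashflows (t years, CF_t, discount factor 1/(1+y/m)^(m*t), PV):
  t = 0.5000: CF_t = 3.150000, DF = 0.981836, PV = 3.092784
  t = 1.0000: CF_t = 3.150000, DF = 0.964002, PV = 3.036606
  t = 1.5000: CF_t = 3.150000, DF = 0.946492, PV = 2.981449
  t = 2.0000: CF_t = 3.150000, DF = 0.929300, PV = 2.927295
  t = 2.5000: CF_t = 3.150000, DF = 0.912420, PV = 2.874123
  t = 3.0000: CF_t = 3.150000, DF = 0.895847, PV = 2.821918
  t = 3.5000: CF_t = 3.150000, DF = 0.879575, PV = 2.770661
  t = 4.0000: CF_t = 3.150000, DF = 0.863598, PV = 2.720334
  t = 4.5000: CF_t = 3.150000, DF = 0.847912, PV = 2.670922
  t = 5.0000: CF_t = 103.150000, DF = 0.832510, PV = 85.873448
Price P = sum_t PV_t = 111.769540
First compute Macaulay numerator sum_t t * PV_t:
  t * PV_t at t = 0.5000: 1.546392
  t * PV_t at t = 1.0000: 3.036606
  t * PV_t at t = 1.5000: 4.472174
  t * PV_t at t = 2.0000: 5.854589
  t * PV_t at t = 2.5000: 7.185308
  t * PV_t at t = 3.0000: 8.465753
  t * PV_t at t = 3.5000: 9.697312
  t * PV_t at t = 4.0000: 10.881337
  t * PV_t at t = 4.5000: 12.019150
  t * PV_t at t = 5.0000: 429.367238
Macaulay duration D = 492.525860 / 111.769540 = 4.406620
Modified duration = D / (1 + y/m) = 4.406620 / (1 + 0.018500) = 4.326578


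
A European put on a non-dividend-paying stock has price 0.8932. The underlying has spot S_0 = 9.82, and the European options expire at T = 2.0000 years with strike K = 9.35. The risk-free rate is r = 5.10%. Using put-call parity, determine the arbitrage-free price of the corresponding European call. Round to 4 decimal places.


Put-call parity: C - P = S_0 * exp(-qT) - K * exp(-rT).
S_0 * exp(-qT) = 9.8200 * 1.00000000 = 9.82000000
K * exp(-rT) = 9.3500 * 0.90302955 = 8.44332631
C = P + S*exp(-qT) - K*exp(-rT)
C = 0.8932 + 9.82000000 - 8.44332631 = 2.2699

Answer: Call price = 2.2699


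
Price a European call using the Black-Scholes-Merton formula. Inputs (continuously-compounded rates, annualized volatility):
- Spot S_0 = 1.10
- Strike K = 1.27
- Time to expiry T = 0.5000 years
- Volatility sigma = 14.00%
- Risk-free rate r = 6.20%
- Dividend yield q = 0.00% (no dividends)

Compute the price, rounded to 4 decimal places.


Answer: Price = 0.0073

Derivation:
d1 = (ln(S/K) + (r - q + 0.5*sigma^2) * T) / (sigma * sqrt(T)) = -1.08901233
d2 = d1 - sigma * sqrt(T) = -1.18800728
exp(-rT) = 0.96947557; exp(-qT) = 1.00000000
C = S_0 * exp(-qT) * N(d1) - K * exp(-rT) * N(d2)
N(d1) = 0.13807422; N(d2) = 0.11741527
C = 1.1000 * 1.00000000 * 0.13807422 - 1.2700 * 0.96947557 * 0.11741527 = 0.0073


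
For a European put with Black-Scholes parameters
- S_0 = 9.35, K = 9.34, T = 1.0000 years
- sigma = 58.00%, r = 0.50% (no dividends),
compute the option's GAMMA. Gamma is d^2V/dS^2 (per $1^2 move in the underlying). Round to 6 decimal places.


d1 = 0.3004656742; d2 = -0.2795343258
phi(d1) = 0.3813344971; exp(-qT) = 1.0000000000; exp(-rT) = 0.9950124792
Gamma = exp(-qT) * phi(d1) / (S * sigma * sqrt(T)) = 1.0000000000 * 0.3813344971 / (9.3500 * 0.5800 * 1.0000000000) = 0.070318

Answer: Gamma = 0.070318


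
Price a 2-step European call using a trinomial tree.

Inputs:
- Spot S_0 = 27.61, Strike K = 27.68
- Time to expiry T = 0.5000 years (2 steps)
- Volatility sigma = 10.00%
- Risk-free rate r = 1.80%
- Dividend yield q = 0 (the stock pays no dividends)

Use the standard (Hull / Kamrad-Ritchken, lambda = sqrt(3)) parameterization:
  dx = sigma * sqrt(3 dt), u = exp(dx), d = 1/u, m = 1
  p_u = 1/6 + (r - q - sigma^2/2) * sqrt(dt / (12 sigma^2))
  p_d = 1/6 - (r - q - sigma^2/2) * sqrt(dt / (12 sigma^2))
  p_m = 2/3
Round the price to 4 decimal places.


Answer: Price = V(0,0) = 0.7704

Derivation:
dt = T/N = 0.250000; dx = sigma*sqrt(3*dt) = 0.086603
u = exp(dx) = 1.090463; d = 1/u = 0.917042
p_u = 0.185431, p_m = 0.666667, p_d = 0.147903
Discount per step: exp(-r*dt) = 0.995510
Stock lattice S(k, j) with j the centered position index:
  k=0: S(0,+0) = 27.6100
  k=1: S(1,-1) = 25.3195; S(1,+0) = 27.6100; S(1,+1) = 30.1077
  k=2: S(2,-2) = 23.2190; S(2,-1) = 25.3195; S(2,+0) = 27.6100; S(2,+1) = 30.1077; S(2,+2) = 32.8313
Terminal payoffs V(N, j) = max(S_T - K, 0):
  V(2,-2) = 0.000000; V(2,-1) = 0.000000; V(2,+0) = 0.000000; V(2,+1) = 2.427688; V(2,+2) = 5.151326
Backward induction: V(k, j) = exp(-r*dt) * [p_u * V(k+1, j+1) + p_m * V(k+1, j) + p_d * V(k+1, j-1)]
  V(1,-1) = exp(-r*dt) * [p_u*0.000000 + p_m*0.000000 + p_d*0.000000] = 0.000000
  V(1,+0) = exp(-r*dt) * [p_u*2.427688 + p_m*0.000000 + p_d*0.000000] = 0.448146
  V(1,+1) = exp(-r*dt) * [p_u*5.151326 + p_m*2.427688 + p_d*0.000000] = 2.562117
  V(0,+0) = exp(-r*dt) * [p_u*2.562117 + p_m*0.448146 + p_d*0.000000] = 0.770384


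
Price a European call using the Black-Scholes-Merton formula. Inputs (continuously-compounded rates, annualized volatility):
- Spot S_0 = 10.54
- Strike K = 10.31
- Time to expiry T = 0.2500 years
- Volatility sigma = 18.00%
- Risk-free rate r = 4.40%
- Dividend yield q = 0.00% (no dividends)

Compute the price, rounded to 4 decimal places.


Answer: Price = 0.5684

Derivation:
d1 = (ln(S/K) + (r - q + 0.5*sigma^2) * T) / (sigma * sqrt(T)) = 0.41236939
d2 = d1 - sigma * sqrt(T) = 0.32236939
exp(-rT) = 0.98906028; exp(-qT) = 1.00000000
C = S_0 * exp(-qT) * N(d1) - K * exp(-rT) * N(d2)
N(d1) = 0.65996565; N(d2) = 0.62641356
C = 10.5400 * 1.00000000 * 0.65996565 - 10.3100 * 0.98906028 * 0.62641356 = 0.5684


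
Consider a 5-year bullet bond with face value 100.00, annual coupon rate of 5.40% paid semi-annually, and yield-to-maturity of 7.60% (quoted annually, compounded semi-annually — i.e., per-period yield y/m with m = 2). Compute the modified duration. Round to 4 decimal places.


Answer: Modified duration = 4.2541

Derivation:
Coupon per period c = face * coupon_rate / m = 2.700000
Periods per year m = 2; per-period yield y/m = 0.038000
Number of cashflows N = 10
Cashflows (t years, CF_t, discount factor 1/(1+y/m)^(m*t), PV):
  t = 0.5000: CF_t = 2.700000, DF = 0.963391, PV = 2.601156
  t = 1.0000: CF_t = 2.700000, DF = 0.928122, PV = 2.505931
  t = 1.5000: CF_t = 2.700000, DF = 0.894145, PV = 2.414191
  t = 2.0000: CF_t = 2.700000, DF = 0.861411, PV = 2.325811
  t = 2.5000: CF_t = 2.700000, DF = 0.829876, PV = 2.240665
  t = 3.0000: CF_t = 2.700000, DF = 0.799495, PV = 2.158637
  t = 3.5000: CF_t = 2.700000, DF = 0.770227, PV = 2.079612
  t = 4.0000: CF_t = 2.700000, DF = 0.742030, PV = 2.003480
  t = 4.5000: CF_t = 2.700000, DF = 0.714865, PV = 1.930135
  t = 5.0000: CF_t = 102.700000, DF = 0.688694, PV = 70.728901
Price P = sum_t PV_t = 90.988518
First compute Macaulay numerator sum_t t * PV_t:
  t * PV_t at t = 0.5000: 1.300578
  t * PV_t at t = 1.0000: 2.505931
  t * PV_t at t = 1.5000: 3.621287
  t * PV_t at t = 2.0000: 4.651621
  t * PV_t at t = 2.5000: 5.601663
  t * PV_t at t = 3.0000: 6.475911
  t * PV_t at t = 3.5000: 7.278642
  t * PV_t at t = 4.0000: 8.013919
  t * PV_t at t = 4.5000: 8.685605
  t * PV_t at t = 5.0000: 353.644504
Macaulay duration D = 401.779661 / 90.988518 = 4.415718
Modified duration = D / (1 + y/m) = 4.415718 / (1 + 0.038000) = 4.254064


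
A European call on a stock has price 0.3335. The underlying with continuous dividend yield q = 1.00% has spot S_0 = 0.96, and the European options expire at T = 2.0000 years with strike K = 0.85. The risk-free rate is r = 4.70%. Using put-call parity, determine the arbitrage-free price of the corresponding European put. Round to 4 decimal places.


Put-call parity: C - P = S_0 * exp(-qT) - K * exp(-rT).
S_0 * exp(-qT) = 0.9600 * 0.98019867 = 0.94099073
K * exp(-rT) = 0.8500 * 0.91028276 = 0.77374035
P = C - S*exp(-qT) + K*exp(-rT)
P = 0.3335 - 0.94099073 + 0.77374035 = 0.1662

Answer: Put price = 0.1662


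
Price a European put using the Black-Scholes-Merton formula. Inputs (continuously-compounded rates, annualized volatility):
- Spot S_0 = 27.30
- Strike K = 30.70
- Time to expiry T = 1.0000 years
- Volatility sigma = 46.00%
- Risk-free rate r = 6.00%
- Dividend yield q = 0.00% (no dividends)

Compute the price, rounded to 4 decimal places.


d1 = (ln(S/K) + (r - q + 0.5*sigma^2) * T) / (sigma * sqrt(T)) = 0.10526967
d2 = d1 - sigma * sqrt(T) = -0.35473033
exp(-rT) = 0.94176453; exp(-qT) = 1.00000000
P = K * exp(-rT) * N(-d2) - S_0 * exp(-qT) * N(-d1)
N(-d1) = 0.45808092; N(-d2) = 0.63860419
P = 30.7000 * 0.94176453 * 0.63860419 - 27.3000 * 1.00000000 * 0.45808092 = 5.9578

Answer: Price = 5.9578


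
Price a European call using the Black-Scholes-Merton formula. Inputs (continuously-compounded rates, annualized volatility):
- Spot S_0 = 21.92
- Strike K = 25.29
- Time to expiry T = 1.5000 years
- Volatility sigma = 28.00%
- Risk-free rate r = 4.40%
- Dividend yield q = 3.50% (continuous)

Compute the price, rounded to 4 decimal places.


Answer: Price = 1.8003

Derivation:
d1 = (ln(S/K) + (r - q + 0.5*sigma^2) * T) / (sigma * sqrt(T)) = -0.20619338
d2 = d1 - sigma * sqrt(T) = -0.54912194
exp(-rT) = 0.93613086; exp(-qT) = 0.94885432
C = S_0 * exp(-qT) * N(d1) - K * exp(-rT) * N(d2)
N(d1) = 0.41831993; N(d2) = 0.29146088
C = 21.9200 * 0.94885432 * 0.41831993 - 25.2900 * 0.93613086 * 0.29146088 = 1.8003


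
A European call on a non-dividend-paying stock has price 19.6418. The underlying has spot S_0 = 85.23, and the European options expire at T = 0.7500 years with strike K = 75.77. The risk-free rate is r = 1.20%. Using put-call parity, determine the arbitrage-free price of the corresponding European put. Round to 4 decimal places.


Answer: Put price = 9.5029

Derivation:
Put-call parity: C - P = S_0 * exp(-qT) - K * exp(-rT).
S_0 * exp(-qT) = 85.2300 * 1.00000000 = 85.23000000
K * exp(-rT) = 75.7700 * 0.99104038 = 75.09112950
P = C - S*exp(-qT) + K*exp(-rT)
P = 19.6418 - 85.23000000 + 75.09112950 = 9.5029


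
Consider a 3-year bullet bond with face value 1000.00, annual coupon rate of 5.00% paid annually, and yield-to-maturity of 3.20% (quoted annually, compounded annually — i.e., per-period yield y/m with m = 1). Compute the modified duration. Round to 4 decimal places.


Coupon per period c = face * coupon_rate / m = 50.000000
Periods per year m = 1; per-period yield y/m = 0.032000
Number of cashflows N = 3
Cashflows (t years, CF_t, discount factor 1/(1+y/m)^(m*t), PV):
  t = 1.0000: CF_t = 50.000000, DF = 0.968992, PV = 48.449612
  t = 2.0000: CF_t = 50.000000, DF = 0.938946, PV = 46.947299
  t = 3.0000: CF_t = 1050.000000, DF = 0.909831, PV = 955.322942
Price P = sum_t PV_t = 1050.719853
First compute Macaulay numerator sum_t t * PV_t:
  t * PV_t at t = 1.0000: 48.449612
  t * PV_t at t = 2.0000: 93.894598
  t * PV_t at t = 3.0000: 2865.968825
Macaulay duration D = 3008.313035 / 1050.719853 = 2.863097
Modified duration = D / (1 + y/m) = 2.863097 / (1 + 0.032000) = 2.774319

Answer: Modified duration = 2.7743


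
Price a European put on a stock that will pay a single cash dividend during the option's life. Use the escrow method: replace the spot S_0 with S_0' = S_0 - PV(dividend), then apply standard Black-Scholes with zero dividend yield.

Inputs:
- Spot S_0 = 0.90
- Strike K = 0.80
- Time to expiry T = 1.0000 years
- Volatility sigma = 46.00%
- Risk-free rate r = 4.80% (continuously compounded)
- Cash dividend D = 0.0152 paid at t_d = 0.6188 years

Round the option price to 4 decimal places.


Answer: Price = 0.0962

Derivation:
PV(D) = D * exp(-r * t_d) = 0.0152 * 0.97073438 = 0.01475516
S_0' = S_0 - PV(D) = 0.9000 - 0.01475516 = 0.88524484
d1 = (ln(S_0'/K) + (r + sigma^2/2)*T) / (sigma*sqrt(T)) = 0.55446203
d2 = d1 - sigma*sqrt(T) = 0.09446203
exp(-rT) = 0.95313379
N(-d1) = 0.28963134; N(-d2) = 0.46237107
P = K * exp(-rT) * N(-d2) - S_0' * N(-d1) = 0.8000 * 0.95313379 * 0.46237107 - 0.88524484 * 0.28963134 = 0.0962


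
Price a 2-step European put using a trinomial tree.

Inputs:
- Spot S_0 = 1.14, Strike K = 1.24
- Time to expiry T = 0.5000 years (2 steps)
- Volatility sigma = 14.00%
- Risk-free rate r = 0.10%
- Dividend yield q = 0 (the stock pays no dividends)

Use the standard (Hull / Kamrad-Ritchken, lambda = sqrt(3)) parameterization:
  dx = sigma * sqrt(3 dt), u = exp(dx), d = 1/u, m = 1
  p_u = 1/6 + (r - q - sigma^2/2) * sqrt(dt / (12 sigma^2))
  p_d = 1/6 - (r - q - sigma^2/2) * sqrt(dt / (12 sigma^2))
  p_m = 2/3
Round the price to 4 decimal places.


dt = T/N = 0.250000; dx = sigma*sqrt(3*dt) = 0.121244
u = exp(dx) = 1.128900; d = 1/u = 0.885818
p_u = 0.157594, p_m = 0.666667, p_d = 0.175739
Discount per step: exp(-r*dt) = 0.999750
Stock lattice S(k, j) with j the centered position index:
  k=0: S(0,+0) = 1.1400
  k=1: S(1,-1) = 1.0098; S(1,+0) = 1.1400; S(1,+1) = 1.2869
  k=2: S(2,-2) = 0.8945; S(2,-1) = 1.0098; S(2,+0) = 1.1400; S(2,+1) = 1.2869; S(2,+2) = 1.4528
Terminal payoffs V(N, j) = max(K - S_T, 0):
  V(2,-2) = 0.345472; V(2,-1) = 0.230167; V(2,+0) = 0.100000; V(2,+1) = 0.000000; V(2,+2) = 0.000000
Backward induction: V(k, j) = exp(-r*dt) * [p_u * V(k+1, j+1) + p_m * V(k+1, j) + p_d * V(k+1, j-1)]
  V(1,-1) = exp(-r*dt) * [p_u*0.100000 + p_m*0.230167 + p_d*0.345472] = 0.229860
  V(1,+0) = exp(-r*dt) * [p_u*0.000000 + p_m*0.100000 + p_d*0.230167] = 0.107089
  V(1,+1) = exp(-r*dt) * [p_u*0.000000 + p_m*0.000000 + p_d*0.100000] = 0.017570
  V(0,+0) = exp(-r*dt) * [p_u*0.017570 + p_m*0.107089 + p_d*0.229860] = 0.114528

Answer: Price = V(0,0) = 0.1145


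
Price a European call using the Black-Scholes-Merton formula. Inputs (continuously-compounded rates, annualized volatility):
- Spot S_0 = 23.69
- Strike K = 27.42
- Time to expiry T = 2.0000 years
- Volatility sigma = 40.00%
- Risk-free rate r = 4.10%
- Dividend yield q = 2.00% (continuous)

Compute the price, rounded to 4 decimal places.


d1 = (ln(S/K) + (r - q + 0.5*sigma^2) * T) / (sigma * sqrt(T)) = 0.09860665
d2 = d1 - sigma * sqrt(T) = -0.46707878
exp(-rT) = 0.92127196; exp(-qT) = 0.96078944
C = S_0 * exp(-qT) * N(d1) - K * exp(-rT) * N(d2)
N(d1) = 0.53927470; N(d2) = 0.32022176
C = 23.6900 * 0.96078944 * 0.53927470 - 27.4200 * 0.92127196 * 0.32022176 = 4.1853

Answer: Price = 4.1853


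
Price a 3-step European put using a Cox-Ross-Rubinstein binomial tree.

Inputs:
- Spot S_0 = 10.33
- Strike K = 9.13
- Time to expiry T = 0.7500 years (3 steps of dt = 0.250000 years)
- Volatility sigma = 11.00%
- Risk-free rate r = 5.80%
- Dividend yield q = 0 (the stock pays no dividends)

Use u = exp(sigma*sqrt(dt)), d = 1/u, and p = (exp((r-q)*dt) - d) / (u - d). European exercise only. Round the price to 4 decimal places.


dt = T/N = 0.250000
u = exp(sigma*sqrt(dt)) = 1.056541; d = 1/u = 0.946485
p = (exp((r-q)*dt) - d) / (u - d) = 0.618965
Discount per step: exp(-r*dt) = 0.985605
Stock lattice S(k, i) with i counting down-moves:
  k=0: S(0,0) = 10.3300
  k=1: S(1,0) = 10.9141; S(1,1) = 9.7772
  k=2: S(2,0) = 11.5312; S(2,1) = 10.3300; S(2,2) = 9.2540
  k=3: S(3,0) = 12.1831; S(3,1) = 10.9141; S(3,2) = 9.7772; S(3,3) = 8.7587
Terminal payoffs V(N, i) = max(K - S_T, 0):
  V(3,0) = 0.000000; V(3,1) = 0.000000; V(3,2) = 0.000000; V(3,3) = 0.371258
Backward induction: V(k, i) = exp(-r*dt) * [p * V(k+1, i) + (1-p) * V(k+1, i+1)].
  V(2,0) = exp(-r*dt) * [p*0.000000 + (1-p)*0.000000] = 0.000000
  V(2,1) = exp(-r*dt) * [p*0.000000 + (1-p)*0.000000] = 0.000000
  V(2,2) = exp(-r*dt) * [p*0.000000 + (1-p)*0.371258] = 0.139426
  V(1,0) = exp(-r*dt) * [p*0.000000 + (1-p)*0.000000] = 0.000000
  V(1,1) = exp(-r*dt) * [p*0.000000 + (1-p)*0.139426] = 0.052361
  V(0,0) = exp(-r*dt) * [p*0.000000 + (1-p)*0.052361] = 0.019664

Answer: Price = V(0,0) = 0.0197


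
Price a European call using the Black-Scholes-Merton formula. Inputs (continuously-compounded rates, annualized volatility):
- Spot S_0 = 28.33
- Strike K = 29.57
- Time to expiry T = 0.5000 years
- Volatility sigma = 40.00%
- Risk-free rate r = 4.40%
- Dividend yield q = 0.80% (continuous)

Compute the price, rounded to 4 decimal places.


Answer: Price = 2.8707

Derivation:
d1 = (ln(S/K) + (r - q + 0.5*sigma^2) * T) / (sigma * sqrt(T)) = 0.05360216
d2 = d1 - sigma * sqrt(T) = -0.22924055
exp(-rT) = 0.97824024; exp(-qT) = 0.99600799
C = S_0 * exp(-qT) * N(d1) - K * exp(-rT) * N(d2)
N(d1) = 0.52137393; N(d2) = 0.40934098
C = 28.3300 * 0.99600799 * 0.52137393 - 29.5700 * 0.97824024 * 0.40934098 = 2.8707


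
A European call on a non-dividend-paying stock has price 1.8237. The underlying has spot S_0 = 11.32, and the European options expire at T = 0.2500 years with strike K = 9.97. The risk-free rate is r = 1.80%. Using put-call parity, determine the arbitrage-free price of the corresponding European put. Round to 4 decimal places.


Put-call parity: C - P = S_0 * exp(-qT) - K * exp(-rT).
S_0 * exp(-qT) = 11.3200 * 1.00000000 = 11.32000000
K * exp(-rT) = 9.9700 * 0.99551011 = 9.92523580
P = C - S*exp(-qT) + K*exp(-rT)
P = 1.8237 - 11.32000000 + 9.92523580 = 0.4289

Answer: Put price = 0.4289


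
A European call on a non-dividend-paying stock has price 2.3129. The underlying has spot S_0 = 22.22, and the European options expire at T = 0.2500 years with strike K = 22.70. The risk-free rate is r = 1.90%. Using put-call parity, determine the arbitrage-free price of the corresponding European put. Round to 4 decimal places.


Answer: Put price = 2.6853

Derivation:
Put-call parity: C - P = S_0 * exp(-qT) - K * exp(-rT).
S_0 * exp(-qT) = 22.2200 * 1.00000000 = 22.22000000
K * exp(-rT) = 22.7000 * 0.99526126 = 22.59243068
P = C - S*exp(-qT) + K*exp(-rT)
P = 2.3129 - 22.22000000 + 22.59243068 = 2.6853
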